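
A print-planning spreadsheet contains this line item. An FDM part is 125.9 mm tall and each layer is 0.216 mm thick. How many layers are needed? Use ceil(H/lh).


Layers = ceil(125.9/0.216) = 583


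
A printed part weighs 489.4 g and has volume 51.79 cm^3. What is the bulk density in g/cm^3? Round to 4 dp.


rho = 489.4 / 51.79 = 9.4497 g/cm^3


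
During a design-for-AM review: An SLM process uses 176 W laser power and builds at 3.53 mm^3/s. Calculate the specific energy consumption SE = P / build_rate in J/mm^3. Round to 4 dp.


SE = 176 / 3.53 = 49.8584 J/mm^3


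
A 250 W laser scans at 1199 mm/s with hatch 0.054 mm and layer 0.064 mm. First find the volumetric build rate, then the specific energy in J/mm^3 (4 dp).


Build rate = 1199 * 0.054 * 0.064 = 4.143744 mm^3/s
SE = 250 / 4.143744 = 60.3319 J/mm^3


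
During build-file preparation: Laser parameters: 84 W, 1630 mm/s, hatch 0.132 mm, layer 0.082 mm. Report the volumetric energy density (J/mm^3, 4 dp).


E = 84 / (1630*0.132*0.082) = 4.7611 J/mm^3


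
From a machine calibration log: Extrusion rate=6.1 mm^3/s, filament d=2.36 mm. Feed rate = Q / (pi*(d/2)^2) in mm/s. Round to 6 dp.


A = pi*(2.36/2)^2 = 4.374354
v = 6.1 / 4.374354 = 1.394492 mm/s


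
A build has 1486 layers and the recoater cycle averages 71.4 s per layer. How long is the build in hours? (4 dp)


t = 1486 * 71.4 / 3600 = 29.4723 hrs


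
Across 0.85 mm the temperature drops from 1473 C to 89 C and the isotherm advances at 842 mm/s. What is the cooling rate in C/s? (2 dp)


G = (1473-89)/0.85 = 1628.23529412 C/mm
CR = 1628.23529412 * 842 = 1370974.12 C/s


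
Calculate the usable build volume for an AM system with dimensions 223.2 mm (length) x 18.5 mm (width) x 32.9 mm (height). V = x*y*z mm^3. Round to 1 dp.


V = 223.2 * 18.5 * 32.9 = 135850.7 mm^3


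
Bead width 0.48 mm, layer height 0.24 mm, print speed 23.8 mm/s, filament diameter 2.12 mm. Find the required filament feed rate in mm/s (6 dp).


Q = 0.48 * 0.24 * 23.8 = 2.74176 mm^3/s
A_fil = pi*(2.12/2)^2 = 3.52989351 mm^2
v_feed = 2.74176 / 3.52989351 = 0.776726 mm/s


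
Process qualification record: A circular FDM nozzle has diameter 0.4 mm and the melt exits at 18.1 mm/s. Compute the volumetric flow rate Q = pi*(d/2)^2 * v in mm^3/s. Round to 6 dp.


A = pi*(0.4/2)^2 = 0.12566371 mm^2
Q = 0.12566371 * 18.1 = 2.274513 mm^3/s


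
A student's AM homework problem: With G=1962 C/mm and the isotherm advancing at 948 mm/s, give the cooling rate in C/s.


CR = 1962 * 948 = 1859976 C/s


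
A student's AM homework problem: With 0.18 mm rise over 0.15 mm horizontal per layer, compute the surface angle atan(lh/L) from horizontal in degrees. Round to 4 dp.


angle = atan(0.18/0.15) = 50.1944 degrees


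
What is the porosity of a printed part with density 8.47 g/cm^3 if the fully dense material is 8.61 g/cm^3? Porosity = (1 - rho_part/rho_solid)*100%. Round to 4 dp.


Porosity = (1-8.47/8.61)*100 = 1.626 %


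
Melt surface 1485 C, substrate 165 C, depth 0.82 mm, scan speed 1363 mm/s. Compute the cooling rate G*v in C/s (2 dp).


G = (1485-165)/0.82 = 1609.75609756 C/mm
CR = 1609.75609756 * 1363 = 2194097.56 C/s


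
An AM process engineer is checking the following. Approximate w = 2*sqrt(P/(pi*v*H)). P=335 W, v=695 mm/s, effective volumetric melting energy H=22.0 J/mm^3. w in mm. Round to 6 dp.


w = 2*sqrt(335/(pi*695*22.0)) = 0.167022 mm


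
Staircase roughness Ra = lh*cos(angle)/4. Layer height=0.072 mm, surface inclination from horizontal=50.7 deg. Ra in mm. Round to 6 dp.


Ra = 0.072 * cos(50.7) / 4 = 0.011401 mm


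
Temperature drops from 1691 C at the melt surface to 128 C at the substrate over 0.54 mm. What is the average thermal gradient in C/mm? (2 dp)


G = (1691-128)/0.54 = 2894.44 C/mm


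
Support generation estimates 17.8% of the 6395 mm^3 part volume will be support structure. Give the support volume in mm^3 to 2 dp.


V_support = 6395 * 0.178 = 1138.31 mm^3


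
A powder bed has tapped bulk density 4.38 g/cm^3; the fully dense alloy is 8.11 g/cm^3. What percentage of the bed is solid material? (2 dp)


Packing = (4.38/8.11)*100 = 54.01 %


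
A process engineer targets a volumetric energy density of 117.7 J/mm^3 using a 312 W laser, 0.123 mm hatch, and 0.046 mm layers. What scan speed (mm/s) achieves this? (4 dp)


v = 312 / (117.7*0.123*0.046) = 468.506 mm/s


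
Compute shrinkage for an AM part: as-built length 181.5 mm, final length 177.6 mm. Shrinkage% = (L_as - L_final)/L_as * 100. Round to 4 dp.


Shrinkage = ((181.5-177.6)/181.5)*100 = 2.1488 %


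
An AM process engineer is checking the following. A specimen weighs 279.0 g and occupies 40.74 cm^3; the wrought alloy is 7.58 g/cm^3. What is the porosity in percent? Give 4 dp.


rho_part = 279.0 / 40.74 = 6.84830633 g/cm^3
Porosity = (1 - 6.84830633/7.58)*100 = 9.653 %


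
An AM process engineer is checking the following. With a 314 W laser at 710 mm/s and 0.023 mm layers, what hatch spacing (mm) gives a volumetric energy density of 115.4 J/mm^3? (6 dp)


h = 314 / (115.4*710*0.023) = 0.166624 mm


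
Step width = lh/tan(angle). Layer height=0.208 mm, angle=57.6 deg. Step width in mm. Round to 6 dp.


step = 0.208 / tan(57.6) = 0.132001 mm


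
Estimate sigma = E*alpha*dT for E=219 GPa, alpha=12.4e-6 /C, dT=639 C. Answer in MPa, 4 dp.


sigma = 219*1000 * 12.4e-6 * 639 = 1735.2684 MPa


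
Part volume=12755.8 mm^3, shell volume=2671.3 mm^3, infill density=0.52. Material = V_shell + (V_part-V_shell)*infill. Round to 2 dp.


V_infill = (12755.8 - 2671.3) * 0.52 = 5243.94
V_total = 2671.3 + 5243.94 = 7915.24 mm^3


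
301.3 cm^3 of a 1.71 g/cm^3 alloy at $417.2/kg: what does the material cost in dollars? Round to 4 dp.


Mass = 301.3*1.71/1000 = 0.515223 kg
Cost = 0.515223 * 417.2 = 214.951 $


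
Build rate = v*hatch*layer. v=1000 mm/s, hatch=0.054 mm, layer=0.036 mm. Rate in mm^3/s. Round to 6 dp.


Rate = 1000 * 0.054 * 0.036 = 1.944 mm^3/s


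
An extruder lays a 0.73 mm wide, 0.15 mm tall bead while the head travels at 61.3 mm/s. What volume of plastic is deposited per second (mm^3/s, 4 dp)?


Rate = 0.73 * 0.15 * 61.3 = 6.7124 mm^3/s


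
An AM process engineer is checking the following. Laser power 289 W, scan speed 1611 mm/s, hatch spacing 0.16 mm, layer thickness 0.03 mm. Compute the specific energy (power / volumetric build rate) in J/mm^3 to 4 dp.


Build rate = 1611 * 0.16 * 0.03 = 7.7328 mm^3/s
SE = 289 / 7.7328 = 37.3733 J/mm^3


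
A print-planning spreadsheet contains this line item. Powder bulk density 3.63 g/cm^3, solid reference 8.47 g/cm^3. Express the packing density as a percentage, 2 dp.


Packing = (3.63/8.47)*100 = 42.86 %


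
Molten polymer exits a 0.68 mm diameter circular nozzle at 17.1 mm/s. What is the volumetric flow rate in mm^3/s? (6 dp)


A = pi*(0.68/2)^2 = 0.36316811 mm^2
Q = 0.36316811 * 17.1 = 6.210175 mm^3/s


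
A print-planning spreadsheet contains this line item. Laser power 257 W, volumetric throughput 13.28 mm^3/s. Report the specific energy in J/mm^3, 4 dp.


SE = 257 / 13.28 = 19.3524 J/mm^3


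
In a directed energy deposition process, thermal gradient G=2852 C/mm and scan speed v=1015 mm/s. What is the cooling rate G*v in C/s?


CR = 2852 * 1015 = 2894780 C/s


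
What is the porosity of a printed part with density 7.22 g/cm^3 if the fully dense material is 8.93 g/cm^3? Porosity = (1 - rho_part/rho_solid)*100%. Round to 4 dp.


Porosity = (1-7.22/8.93)*100 = 19.1489 %


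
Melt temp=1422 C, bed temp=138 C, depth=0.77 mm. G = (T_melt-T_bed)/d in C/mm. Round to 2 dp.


G = (1422-138)/0.77 = 1667.53 C/mm


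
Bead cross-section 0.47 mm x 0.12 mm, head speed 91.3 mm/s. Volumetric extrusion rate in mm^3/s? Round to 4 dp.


Rate = 0.47 * 0.12 * 91.3 = 5.1493 mm^3/s


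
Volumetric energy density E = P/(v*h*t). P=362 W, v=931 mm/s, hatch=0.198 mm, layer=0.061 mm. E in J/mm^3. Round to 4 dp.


E = 362 / (931*0.198*0.061) = 32.1932 J/mm^3


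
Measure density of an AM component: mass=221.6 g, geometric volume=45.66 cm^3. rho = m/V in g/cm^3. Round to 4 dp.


rho = 221.6 / 45.66 = 4.8533 g/cm^3


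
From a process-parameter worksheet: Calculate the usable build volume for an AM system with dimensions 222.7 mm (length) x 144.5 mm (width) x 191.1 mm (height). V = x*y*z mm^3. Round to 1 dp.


V = 222.7 * 144.5 * 191.1 = 6149626.7 mm^3


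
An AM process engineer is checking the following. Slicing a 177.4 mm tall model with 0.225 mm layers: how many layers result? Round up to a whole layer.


Layers = ceil(177.4/0.225) = 789


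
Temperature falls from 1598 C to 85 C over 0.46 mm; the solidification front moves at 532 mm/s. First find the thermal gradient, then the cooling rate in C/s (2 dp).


G = (1598-85)/0.46 = 3289.13043478 C/mm
CR = 3289.13043478 * 532 = 1749817.39 C/s


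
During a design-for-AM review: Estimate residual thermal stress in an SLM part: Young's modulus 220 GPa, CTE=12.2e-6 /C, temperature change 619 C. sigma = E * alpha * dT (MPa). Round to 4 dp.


sigma = 220*1000 * 12.2e-6 * 619 = 1661.396 MPa


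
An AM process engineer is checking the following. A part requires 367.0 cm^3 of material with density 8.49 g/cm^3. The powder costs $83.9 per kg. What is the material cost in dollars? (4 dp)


Mass = 367.0*8.49/1000 = 3.11583 kg
Cost = 3.11583 * 83.9 = 261.4181 $


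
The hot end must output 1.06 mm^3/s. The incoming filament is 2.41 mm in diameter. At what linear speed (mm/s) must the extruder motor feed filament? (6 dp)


A = pi*(2.41/2)^2 = 4.561671
v = 1.06 / 4.561671 = 0.232371 mm/s


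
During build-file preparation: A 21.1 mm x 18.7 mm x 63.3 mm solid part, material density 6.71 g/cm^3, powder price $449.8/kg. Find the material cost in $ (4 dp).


V = 21.1 * 18.7 * 63.3 = 24976.281 mm^3 = 24.976281 cm^3
Mass = 24.976281 * 6.71 / 1000 = 0.16759085 kg
Cost = 0.16759085 * 449.8 = 75.3824 $


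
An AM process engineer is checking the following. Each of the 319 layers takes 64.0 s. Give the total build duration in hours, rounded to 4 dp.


t = 319 * 64.0 / 3600 = 5.6711 hrs


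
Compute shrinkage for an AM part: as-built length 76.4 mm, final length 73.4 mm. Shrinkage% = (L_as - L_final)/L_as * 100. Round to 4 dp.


Shrinkage = ((76.4-73.4)/76.4)*100 = 3.9267 %


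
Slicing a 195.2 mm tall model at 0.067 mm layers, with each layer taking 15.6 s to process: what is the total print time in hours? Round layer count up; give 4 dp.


Layers = ceil(195.2/0.067) = 2914
t = 2914 * 15.6 / 3600 = 12.6273 hrs


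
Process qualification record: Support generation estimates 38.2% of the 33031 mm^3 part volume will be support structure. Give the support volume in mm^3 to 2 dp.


V_support = 33031 * 0.382 = 12617.84 mm^3


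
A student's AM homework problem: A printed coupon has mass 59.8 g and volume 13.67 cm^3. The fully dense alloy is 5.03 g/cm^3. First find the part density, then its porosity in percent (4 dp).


rho_part = 59.8 / 13.67 = 4.37454279 g/cm^3
Porosity = (1 - 4.37454279/5.03)*100 = 13.031 %


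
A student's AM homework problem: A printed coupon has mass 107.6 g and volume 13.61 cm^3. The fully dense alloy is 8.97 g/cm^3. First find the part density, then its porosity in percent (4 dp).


rho_part = 107.6 / 13.61 = 7.90595151 g/cm^3
Porosity = (1 - 7.90595151/8.97)*100 = 11.8623 %


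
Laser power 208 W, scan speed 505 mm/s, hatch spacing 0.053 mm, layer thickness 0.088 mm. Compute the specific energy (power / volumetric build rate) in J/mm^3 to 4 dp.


Build rate = 505 * 0.053 * 0.088 = 2.35532 mm^3/s
SE = 208 / 2.35532 = 88.3107 J/mm^3


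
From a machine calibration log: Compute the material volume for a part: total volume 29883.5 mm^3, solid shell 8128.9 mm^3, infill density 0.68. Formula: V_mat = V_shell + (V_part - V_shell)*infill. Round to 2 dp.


V_infill = (29883.5 - 8128.9) * 0.68 = 14793.13
V_total = 8128.9 + 14793.13 = 22922.03 mm^3


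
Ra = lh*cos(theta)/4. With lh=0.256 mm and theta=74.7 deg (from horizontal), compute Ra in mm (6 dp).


Ra = 0.256 * cos(74.7) / 4 = 0.016888 mm


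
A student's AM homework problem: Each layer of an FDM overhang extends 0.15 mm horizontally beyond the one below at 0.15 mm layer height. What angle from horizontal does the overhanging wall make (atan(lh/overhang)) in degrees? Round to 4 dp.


angle = atan(0.15/0.15) = 45.0 degrees


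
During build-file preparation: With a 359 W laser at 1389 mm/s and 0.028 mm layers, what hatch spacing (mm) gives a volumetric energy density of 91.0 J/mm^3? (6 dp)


h = 359 / (91.0*1389*0.028) = 0.101436 mm


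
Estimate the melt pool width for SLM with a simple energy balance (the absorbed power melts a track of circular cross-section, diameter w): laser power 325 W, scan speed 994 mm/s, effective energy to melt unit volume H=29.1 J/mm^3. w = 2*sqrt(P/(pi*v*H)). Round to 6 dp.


w = 2*sqrt(325/(pi*994*29.1)) = 0.119607 mm


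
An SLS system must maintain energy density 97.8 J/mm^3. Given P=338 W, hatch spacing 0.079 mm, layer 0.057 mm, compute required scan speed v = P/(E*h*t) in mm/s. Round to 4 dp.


v = 338 / (97.8*0.079*0.057) = 767.4956 mm/s


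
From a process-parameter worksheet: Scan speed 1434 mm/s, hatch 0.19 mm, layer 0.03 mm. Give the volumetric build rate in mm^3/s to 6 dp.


Rate = 1434 * 0.19 * 0.03 = 8.1738 mm^3/s


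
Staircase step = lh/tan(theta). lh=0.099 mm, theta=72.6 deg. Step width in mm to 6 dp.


step = 0.099 / tan(72.6) = 0.031025 mm


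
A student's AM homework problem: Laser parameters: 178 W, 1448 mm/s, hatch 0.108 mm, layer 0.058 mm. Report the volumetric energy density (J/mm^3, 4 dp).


E = 178 / (1448*0.108*0.058) = 19.6245 J/mm^3


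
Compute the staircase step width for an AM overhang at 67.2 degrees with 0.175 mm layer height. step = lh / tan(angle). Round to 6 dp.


step = 0.175 / tan(67.2) = 0.073563 mm


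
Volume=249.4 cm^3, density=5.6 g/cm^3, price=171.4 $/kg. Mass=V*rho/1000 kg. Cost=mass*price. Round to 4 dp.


Mass = 249.4*5.6/1000 = 1.39664 kg
Cost = 1.39664 * 171.4 = 239.3841 $


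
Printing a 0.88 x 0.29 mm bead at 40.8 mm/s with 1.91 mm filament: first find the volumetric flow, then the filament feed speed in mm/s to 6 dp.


Q = 0.88 * 0.29 * 40.8 = 10.41216 mm^3/s
A_fil = pi*(1.91/2)^2 = 2.86521104 mm^2
v_feed = 10.41216 / 2.86521104 = 3.633994 mm/s


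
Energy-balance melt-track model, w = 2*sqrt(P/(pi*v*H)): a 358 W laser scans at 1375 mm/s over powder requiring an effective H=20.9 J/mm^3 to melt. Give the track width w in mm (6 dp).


w = 2*sqrt(358/(pi*1375*20.9)) = 0.125942 mm


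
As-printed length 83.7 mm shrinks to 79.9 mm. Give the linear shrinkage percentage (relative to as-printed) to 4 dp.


Shrinkage = ((83.7-79.9)/83.7)*100 = 4.54 %


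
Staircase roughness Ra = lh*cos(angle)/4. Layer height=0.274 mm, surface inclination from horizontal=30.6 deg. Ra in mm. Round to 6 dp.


Ra = 0.274 * cos(30.6) / 4 = 0.058961 mm


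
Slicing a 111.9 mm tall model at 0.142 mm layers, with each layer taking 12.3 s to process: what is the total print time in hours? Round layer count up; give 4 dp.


Layers = ceil(111.9/0.142) = 789
t = 789 * 12.3 / 3600 = 2.6958 hrs


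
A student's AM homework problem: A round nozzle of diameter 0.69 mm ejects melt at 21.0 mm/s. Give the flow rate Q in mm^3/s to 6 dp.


A = pi*(0.69/2)^2 = 0.37392807 mm^2
Q = 0.37392807 * 21.0 = 7.852489 mm^3/s


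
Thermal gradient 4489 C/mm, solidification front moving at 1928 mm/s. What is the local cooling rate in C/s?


CR = 4489 * 1928 = 8654792 C/s


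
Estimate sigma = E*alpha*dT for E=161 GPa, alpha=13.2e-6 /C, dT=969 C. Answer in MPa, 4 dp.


sigma = 161*1000 * 13.2e-6 * 969 = 2059.3188 MPa


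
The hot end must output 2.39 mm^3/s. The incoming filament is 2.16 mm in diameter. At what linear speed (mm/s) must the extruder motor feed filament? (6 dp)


A = pi*(2.16/2)^2 = 3.664354
v = 2.39 / 3.664354 = 0.65223 mm/s


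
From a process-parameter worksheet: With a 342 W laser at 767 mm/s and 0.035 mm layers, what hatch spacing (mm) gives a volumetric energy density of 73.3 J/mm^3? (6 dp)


h = 342 / (73.3*767*0.035) = 0.173804 mm


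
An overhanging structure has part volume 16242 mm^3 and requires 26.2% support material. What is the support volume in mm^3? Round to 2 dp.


V_support = 16242 * 0.262 = 4255.4 mm^3


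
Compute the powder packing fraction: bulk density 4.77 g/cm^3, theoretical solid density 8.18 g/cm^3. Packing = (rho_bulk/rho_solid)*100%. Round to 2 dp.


Packing = (4.77/8.18)*100 = 58.31 %


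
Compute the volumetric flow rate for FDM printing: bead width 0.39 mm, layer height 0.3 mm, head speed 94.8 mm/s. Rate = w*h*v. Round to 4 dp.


Rate = 0.39 * 0.3 * 94.8 = 11.0916 mm^3/s


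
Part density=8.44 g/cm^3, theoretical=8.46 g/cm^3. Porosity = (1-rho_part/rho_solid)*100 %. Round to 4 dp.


Porosity = (1-8.44/8.46)*100 = 0.2364 %


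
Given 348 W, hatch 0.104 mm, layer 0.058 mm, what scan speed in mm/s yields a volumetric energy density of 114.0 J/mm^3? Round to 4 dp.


v = 348 / (114.0*0.104*0.058) = 506.0729 mm/s


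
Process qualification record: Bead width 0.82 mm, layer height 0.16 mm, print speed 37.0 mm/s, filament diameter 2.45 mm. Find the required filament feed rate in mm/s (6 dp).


Q = 0.82 * 0.16 * 37.0 = 4.8544 mm^3/s
A_fil = pi*(2.45/2)^2 = 4.71435248 mm^2
v_feed = 4.8544 / 4.71435248 = 1.029707 mm/s


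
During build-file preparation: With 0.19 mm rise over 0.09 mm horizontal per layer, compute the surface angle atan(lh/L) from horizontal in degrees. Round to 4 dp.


angle = atan(0.19/0.09) = 64.6538 degrees


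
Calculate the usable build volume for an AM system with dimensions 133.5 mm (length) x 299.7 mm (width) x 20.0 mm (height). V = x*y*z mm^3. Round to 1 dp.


V = 133.5 * 299.7 * 20.0 = 800199.0 mm^3


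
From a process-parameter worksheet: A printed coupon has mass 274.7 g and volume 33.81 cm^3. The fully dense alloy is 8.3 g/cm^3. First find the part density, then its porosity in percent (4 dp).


rho_part = 274.7 / 33.81 = 8.12481514 g/cm^3
Porosity = (1 - 8.12481514/8.3)*100 = 2.1107 %


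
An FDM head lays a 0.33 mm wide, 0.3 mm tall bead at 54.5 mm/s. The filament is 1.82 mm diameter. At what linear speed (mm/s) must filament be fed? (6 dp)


Q = 0.33 * 0.3 * 54.5 = 5.3955 mm^3/s
A_fil = pi*(1.82/2)^2 = 2.60155288 mm^2
v_feed = 5.3955 / 2.60155288 = 2.073954 mm/s


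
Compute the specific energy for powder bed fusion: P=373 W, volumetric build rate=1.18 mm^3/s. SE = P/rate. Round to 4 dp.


SE = 373 / 1.18 = 316.1017 J/mm^3


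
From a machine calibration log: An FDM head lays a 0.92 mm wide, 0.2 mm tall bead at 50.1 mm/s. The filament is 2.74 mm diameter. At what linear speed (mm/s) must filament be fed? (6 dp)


Q = 0.92 * 0.2 * 50.1 = 9.2184 mm^3/s
A_fil = pi*(2.74/2)^2 = 5.89645525 mm^2
v_feed = 9.2184 / 5.89645525 = 1.56338 mm/s


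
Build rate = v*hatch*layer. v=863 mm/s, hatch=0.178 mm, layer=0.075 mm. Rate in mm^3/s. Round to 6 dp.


Rate = 863 * 0.178 * 0.075 = 11.52105 mm^3/s


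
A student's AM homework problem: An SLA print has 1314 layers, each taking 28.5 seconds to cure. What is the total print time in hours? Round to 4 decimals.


t = 1314 * 28.5 / 3600 = 10.4025 hrs


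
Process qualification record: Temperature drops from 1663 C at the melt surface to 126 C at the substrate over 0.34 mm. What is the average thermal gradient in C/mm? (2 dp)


G = (1663-126)/0.34 = 4520.59 C/mm


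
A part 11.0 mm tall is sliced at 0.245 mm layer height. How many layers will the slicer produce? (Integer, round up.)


Layers = ceil(11.0/0.245) = 45


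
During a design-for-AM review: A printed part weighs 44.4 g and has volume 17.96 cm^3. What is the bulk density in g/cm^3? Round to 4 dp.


rho = 44.4 / 17.96 = 2.4722 g/cm^3


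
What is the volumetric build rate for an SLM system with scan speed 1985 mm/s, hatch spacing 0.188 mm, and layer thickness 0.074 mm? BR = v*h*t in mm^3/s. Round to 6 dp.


Rate = 1985 * 0.188 * 0.074 = 27.61532 mm^3/s


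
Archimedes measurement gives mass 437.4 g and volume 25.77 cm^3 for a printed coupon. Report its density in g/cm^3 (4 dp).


rho = 437.4 / 25.77 = 16.9732 g/cm^3


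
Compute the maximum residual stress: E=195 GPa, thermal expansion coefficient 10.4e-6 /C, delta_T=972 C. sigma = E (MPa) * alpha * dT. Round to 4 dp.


sigma = 195*1000 * 10.4e-6 * 972 = 1971.216 MPa


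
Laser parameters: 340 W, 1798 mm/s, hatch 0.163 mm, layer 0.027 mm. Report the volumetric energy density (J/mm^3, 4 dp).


E = 340 / (1798*0.163*0.027) = 42.9673 J/mm^3


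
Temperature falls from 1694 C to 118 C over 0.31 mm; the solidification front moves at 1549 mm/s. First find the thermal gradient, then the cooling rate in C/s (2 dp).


G = (1694-118)/0.31 = 5083.87096774 C/mm
CR = 5083.87096774 * 1549 = 7874916.13 C/s


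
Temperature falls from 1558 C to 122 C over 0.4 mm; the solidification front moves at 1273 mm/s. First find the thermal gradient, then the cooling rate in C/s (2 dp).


G = (1558-122)/0.4 = 3590.0 C/mm
CR = 3590.0 * 1273 = 4570070.0 C/s


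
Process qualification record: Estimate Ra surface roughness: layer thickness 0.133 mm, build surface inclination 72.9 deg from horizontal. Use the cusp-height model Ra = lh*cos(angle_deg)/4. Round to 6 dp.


Ra = 0.133 * cos(72.9) / 4 = 0.009777 mm


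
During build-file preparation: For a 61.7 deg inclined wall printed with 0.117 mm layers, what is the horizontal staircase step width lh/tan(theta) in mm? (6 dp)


step = 0.117 / tan(61.7) = 0.062998 mm


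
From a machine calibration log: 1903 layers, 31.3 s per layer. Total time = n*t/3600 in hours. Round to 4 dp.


t = 1903 * 31.3 / 3600 = 16.5455 hrs


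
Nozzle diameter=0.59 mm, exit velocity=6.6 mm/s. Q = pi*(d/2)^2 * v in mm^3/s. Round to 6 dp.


A = pi*(0.59/2)^2 = 0.2733971 mm^2
Q = 0.2733971 * 6.6 = 1.804421 mm^3/s


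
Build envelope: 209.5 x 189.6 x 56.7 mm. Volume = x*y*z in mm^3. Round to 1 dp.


V = 209.5 * 189.6 * 56.7 = 2252192.0 mm^3


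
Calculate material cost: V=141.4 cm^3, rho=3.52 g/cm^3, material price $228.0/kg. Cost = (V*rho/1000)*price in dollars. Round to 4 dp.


Mass = 141.4*3.52/1000 = 0.497728 kg
Cost = 0.497728 * 228.0 = 113.482 $


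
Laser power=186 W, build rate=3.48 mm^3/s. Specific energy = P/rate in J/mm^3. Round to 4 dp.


SE = 186 / 3.48 = 53.4483 J/mm^3


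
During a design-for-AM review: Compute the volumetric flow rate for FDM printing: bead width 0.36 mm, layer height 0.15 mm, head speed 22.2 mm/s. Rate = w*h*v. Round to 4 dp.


Rate = 0.36 * 0.15 * 22.2 = 1.1988 mm^3/s


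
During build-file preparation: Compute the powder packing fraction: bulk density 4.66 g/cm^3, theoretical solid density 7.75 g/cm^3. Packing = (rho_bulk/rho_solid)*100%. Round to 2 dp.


Packing = (4.66/7.75)*100 = 60.13 %


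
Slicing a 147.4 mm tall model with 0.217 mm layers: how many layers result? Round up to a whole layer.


Layers = ceil(147.4/0.217) = 680


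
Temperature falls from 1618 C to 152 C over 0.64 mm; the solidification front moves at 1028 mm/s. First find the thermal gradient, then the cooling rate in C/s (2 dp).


G = (1618-152)/0.64 = 2290.625 C/mm
CR = 2290.625 * 1028 = 2354762.5 C/s


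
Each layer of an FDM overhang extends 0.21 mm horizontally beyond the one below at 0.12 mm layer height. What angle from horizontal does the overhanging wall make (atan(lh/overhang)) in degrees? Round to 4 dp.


angle = atan(0.12/0.21) = 29.7449 degrees


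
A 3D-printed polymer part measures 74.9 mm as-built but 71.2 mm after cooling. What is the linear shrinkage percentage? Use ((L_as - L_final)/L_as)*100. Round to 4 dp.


Shrinkage = ((74.9-71.2)/74.9)*100 = 4.9399 %


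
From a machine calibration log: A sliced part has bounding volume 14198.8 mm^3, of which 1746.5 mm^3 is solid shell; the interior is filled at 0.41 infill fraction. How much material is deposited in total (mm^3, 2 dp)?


V_infill = (14198.8 - 1746.5) * 0.41 = 5105.44
V_total = 1746.5 + 5105.44 = 6851.94 mm^3


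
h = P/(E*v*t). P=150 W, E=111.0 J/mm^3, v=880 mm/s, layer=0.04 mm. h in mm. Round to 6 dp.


h = 150 / (111.0*880*0.04) = 0.038391 mm


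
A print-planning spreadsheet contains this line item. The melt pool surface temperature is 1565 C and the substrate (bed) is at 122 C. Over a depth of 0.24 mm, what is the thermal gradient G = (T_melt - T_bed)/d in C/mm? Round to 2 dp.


G = (1565-122)/0.24 = 6012.5 C/mm


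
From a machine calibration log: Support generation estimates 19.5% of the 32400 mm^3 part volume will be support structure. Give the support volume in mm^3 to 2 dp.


V_support = 32400 * 0.195 = 6318.0 mm^3


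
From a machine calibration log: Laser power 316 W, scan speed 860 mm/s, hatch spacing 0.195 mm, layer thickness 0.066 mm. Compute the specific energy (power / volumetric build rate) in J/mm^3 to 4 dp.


Build rate = 860 * 0.195 * 0.066 = 11.0682 mm^3/s
SE = 316 / 11.0682 = 28.5503 J/mm^3


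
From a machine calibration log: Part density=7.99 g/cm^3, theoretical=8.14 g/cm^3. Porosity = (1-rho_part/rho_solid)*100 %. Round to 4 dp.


Porosity = (1-7.99/8.14)*100 = 1.8428 %


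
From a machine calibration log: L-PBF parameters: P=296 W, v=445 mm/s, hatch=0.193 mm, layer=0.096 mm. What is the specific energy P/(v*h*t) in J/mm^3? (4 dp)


Build rate = 445 * 0.193 * 0.096 = 8.24496 mm^3/s
SE = 296 / 8.24496 = 35.9007 J/mm^3


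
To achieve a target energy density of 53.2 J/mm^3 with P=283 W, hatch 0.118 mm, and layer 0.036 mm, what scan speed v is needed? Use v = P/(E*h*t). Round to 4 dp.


v = 283 / (53.2*0.118*0.036) = 1252.2479 mm/s


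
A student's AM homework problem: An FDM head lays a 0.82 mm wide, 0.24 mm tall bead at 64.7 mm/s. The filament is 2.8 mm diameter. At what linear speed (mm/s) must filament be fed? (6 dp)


Q = 0.82 * 0.24 * 64.7 = 12.73296 mm^3/s
A_fil = pi*(2.8/2)^2 = 6.1575216 mm^2
v_feed = 12.73296 / 6.1575216 = 2.067871 mm/s


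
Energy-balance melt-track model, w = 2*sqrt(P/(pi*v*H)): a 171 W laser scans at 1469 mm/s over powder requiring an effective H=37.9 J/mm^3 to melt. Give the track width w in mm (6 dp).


w = 2*sqrt(171/(pi*1469*37.9)) = 0.062535 mm


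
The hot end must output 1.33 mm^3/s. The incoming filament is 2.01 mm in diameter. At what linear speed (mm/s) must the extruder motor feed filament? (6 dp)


A = pi*(2.01/2)^2 = 3.173087
v = 1.33 / 3.173087 = 0.41915 mm/s


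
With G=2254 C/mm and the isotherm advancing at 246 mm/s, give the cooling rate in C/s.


CR = 2254 * 246 = 554484 C/s


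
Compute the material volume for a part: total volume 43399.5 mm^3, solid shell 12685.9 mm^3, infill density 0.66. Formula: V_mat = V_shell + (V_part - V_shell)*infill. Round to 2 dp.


V_infill = (43399.5 - 12685.9) * 0.66 = 20270.98
V_total = 12685.9 + 20270.98 = 32956.88 mm^3


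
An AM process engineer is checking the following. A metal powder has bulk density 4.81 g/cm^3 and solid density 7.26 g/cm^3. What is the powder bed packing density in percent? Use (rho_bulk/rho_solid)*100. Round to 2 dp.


Packing = (4.81/7.26)*100 = 66.25 %


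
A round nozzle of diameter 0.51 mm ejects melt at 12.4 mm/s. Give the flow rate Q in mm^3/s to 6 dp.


A = pi*(0.51/2)^2 = 0.20428206 mm^2
Q = 0.20428206 * 12.4 = 2.533098 mm^3/s


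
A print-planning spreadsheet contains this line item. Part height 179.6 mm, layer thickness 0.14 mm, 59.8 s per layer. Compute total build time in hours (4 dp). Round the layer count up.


Layers = ceil(179.6/0.14) = 1283
t = 1283 * 59.8 / 3600 = 21.3121 hrs


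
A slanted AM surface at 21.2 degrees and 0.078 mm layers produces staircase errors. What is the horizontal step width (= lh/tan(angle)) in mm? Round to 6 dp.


step = 0.078 / tan(21.2) = 0.201096 mm


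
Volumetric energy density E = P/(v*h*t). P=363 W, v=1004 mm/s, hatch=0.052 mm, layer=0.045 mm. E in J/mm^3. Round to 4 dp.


E = 363 / (1004*0.052*0.045) = 154.5102 J/mm^3


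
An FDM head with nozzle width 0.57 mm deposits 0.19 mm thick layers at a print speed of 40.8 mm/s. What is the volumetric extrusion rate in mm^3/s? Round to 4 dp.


Rate = 0.57 * 0.19 * 40.8 = 4.4186 mm^3/s


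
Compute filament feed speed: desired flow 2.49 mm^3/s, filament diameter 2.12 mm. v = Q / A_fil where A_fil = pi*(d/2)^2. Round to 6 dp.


A = pi*(2.12/2)^2 = 3.529894
v = 2.49 / 3.529894 = 0.705404 mm/s


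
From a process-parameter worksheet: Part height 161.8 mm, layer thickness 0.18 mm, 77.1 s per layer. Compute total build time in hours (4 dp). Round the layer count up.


Layers = ceil(161.8/0.18) = 899
t = 899 * 77.1 / 3600 = 19.2536 hrs


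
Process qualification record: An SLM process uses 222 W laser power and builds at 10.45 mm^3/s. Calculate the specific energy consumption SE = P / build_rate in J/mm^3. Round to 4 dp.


SE = 222 / 10.45 = 21.244 J/mm^3


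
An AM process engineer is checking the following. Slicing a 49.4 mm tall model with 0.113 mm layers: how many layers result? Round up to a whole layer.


Layers = ceil(49.4/0.113) = 438


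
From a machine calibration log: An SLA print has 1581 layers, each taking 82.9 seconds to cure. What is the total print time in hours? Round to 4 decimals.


t = 1581 * 82.9 / 3600 = 36.4069 hrs


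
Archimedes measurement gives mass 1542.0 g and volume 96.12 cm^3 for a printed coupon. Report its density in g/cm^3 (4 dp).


rho = 1542.0 / 96.12 = 16.0424 g/cm^3


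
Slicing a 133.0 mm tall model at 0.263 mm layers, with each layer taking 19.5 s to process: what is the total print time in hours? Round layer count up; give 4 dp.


Layers = ceil(133.0/0.263) = 506
t = 506 * 19.5 / 3600 = 2.7408 hrs


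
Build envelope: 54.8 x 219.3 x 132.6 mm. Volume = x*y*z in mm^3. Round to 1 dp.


V = 54.8 * 219.3 * 132.6 = 1593539.1 mm^3


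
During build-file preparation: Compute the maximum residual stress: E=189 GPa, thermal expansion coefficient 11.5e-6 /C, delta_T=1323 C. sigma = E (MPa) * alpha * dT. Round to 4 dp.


sigma = 189*1000 * 11.5e-6 * 1323 = 2875.5405 MPa


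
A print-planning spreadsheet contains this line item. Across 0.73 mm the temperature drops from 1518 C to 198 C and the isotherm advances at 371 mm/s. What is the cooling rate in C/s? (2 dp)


G = (1518-198)/0.73 = 1808.21917808 C/mm
CR = 1808.21917808 * 371 = 670849.32 C/s


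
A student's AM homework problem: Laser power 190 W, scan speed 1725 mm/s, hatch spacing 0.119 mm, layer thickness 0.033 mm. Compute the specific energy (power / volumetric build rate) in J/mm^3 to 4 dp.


Build rate = 1725 * 0.119 * 0.033 = 6.774075 mm^3/s
SE = 190 / 6.774075 = 28.0481 J/mm^3


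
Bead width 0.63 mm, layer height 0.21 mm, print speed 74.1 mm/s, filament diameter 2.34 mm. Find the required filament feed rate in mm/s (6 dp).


Q = 0.63 * 0.21 * 74.1 = 9.80343 mm^3/s
A_fil = pi*(2.34/2)^2 = 4.30052618 mm^2
v_feed = 9.80343 / 4.30052618 = 2.279588 mm/s


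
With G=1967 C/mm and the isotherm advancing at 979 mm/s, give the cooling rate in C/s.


CR = 1967 * 979 = 1925693 C/s


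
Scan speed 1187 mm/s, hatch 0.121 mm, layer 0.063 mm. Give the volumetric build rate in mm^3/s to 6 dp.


Rate = 1187 * 0.121 * 0.063 = 9.048501 mm^3/s


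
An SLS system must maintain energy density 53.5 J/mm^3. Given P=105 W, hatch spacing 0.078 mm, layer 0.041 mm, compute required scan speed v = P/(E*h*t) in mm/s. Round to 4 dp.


v = 105 / (53.5*0.078*0.041) = 613.7013 mm/s


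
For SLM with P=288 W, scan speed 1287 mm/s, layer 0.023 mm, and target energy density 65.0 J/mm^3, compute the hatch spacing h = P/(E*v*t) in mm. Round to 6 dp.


h = 288 / (65.0*1287*0.023) = 0.149683 mm


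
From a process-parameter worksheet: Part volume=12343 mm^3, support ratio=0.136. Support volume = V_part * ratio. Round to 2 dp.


V_support = 12343 * 0.136 = 1678.65 mm^3


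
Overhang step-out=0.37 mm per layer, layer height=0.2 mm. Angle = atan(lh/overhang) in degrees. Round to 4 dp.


angle = atan(0.2/0.37) = 28.393 degrees


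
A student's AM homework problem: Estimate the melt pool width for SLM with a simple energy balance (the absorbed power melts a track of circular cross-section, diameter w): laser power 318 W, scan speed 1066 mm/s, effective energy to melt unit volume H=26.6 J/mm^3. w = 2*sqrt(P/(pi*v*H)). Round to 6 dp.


w = 2*sqrt(318/(pi*1066*26.6)) = 0.119495 mm


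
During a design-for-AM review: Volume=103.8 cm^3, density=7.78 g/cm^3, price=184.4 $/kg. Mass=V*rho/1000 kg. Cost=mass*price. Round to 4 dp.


Mass = 103.8*7.78/1000 = 0.807564 kg
Cost = 0.807564 * 184.4 = 148.9148 $


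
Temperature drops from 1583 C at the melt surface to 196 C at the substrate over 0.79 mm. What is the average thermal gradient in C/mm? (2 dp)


G = (1583-196)/0.79 = 1755.7 C/mm


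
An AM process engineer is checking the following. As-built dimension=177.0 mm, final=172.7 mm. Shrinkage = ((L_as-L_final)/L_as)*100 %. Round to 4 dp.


Shrinkage = ((177.0-172.7)/177.0)*100 = 2.4294 %


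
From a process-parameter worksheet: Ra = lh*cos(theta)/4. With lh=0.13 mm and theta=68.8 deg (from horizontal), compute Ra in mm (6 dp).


Ra = 0.13 * cos(68.8) / 4 = 0.011753 mm


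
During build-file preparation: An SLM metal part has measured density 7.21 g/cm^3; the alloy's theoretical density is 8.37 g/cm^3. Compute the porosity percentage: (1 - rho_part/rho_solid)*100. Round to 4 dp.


Porosity = (1-7.21/8.37)*100 = 13.859 %


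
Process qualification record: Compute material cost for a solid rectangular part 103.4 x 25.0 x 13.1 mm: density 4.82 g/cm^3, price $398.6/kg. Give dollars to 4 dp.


V = 103.4 * 25.0 * 13.1 = 33863.5 mm^3 = 33.8635 cm^3
Mass = 33.8635 * 4.82 / 1000 = 0.16322207 kg
Cost = 0.16322207 * 398.6 = 65.0603 $


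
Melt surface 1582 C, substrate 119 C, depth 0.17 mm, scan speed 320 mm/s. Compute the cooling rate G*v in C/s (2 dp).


G = (1582-119)/0.17 = 8605.88235294 C/mm
CR = 8605.88235294 * 320 = 2753882.35 C/s


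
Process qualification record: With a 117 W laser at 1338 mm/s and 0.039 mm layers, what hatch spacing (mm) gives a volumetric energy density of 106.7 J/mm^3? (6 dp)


h = 117 / (106.7*1338*0.039) = 0.021014 mm


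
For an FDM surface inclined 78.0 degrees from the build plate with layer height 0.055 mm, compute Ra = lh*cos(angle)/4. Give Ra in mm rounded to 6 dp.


Ra = 0.055 * cos(78.0) / 4 = 0.002859 mm


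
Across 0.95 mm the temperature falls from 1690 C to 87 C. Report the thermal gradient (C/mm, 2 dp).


G = (1690-87)/0.95 = 1687.37 C/mm


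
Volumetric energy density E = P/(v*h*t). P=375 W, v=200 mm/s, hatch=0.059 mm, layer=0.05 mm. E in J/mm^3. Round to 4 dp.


E = 375 / (200*0.059*0.05) = 635.5932 J/mm^3


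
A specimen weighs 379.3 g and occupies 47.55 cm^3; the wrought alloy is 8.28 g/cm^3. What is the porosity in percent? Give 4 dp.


rho_part = 379.3 / 47.55 = 7.97686646 g/cm^3
Porosity = (1 - 7.97686646/8.28)*100 = 3.661 %


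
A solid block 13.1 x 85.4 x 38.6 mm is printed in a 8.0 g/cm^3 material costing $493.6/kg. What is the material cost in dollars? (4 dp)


V = 13.1 * 85.4 * 38.6 = 43183.364 mm^3 = 43.183364 cm^3
Mass = 43.183364 * 8.0 / 1000 = 0.34546691 kg
Cost = 0.34546691 * 493.6 = 170.5225 $


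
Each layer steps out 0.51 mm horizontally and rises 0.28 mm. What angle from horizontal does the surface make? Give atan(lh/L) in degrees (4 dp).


angle = atan(0.28/0.51) = 28.7676 degrees


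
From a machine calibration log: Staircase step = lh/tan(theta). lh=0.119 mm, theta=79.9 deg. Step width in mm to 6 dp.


step = 0.119 / tan(79.9) = 0.021197 mm


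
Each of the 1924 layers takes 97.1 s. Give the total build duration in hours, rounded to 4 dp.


t = 1924 * 97.1 / 3600 = 51.8946 hrs


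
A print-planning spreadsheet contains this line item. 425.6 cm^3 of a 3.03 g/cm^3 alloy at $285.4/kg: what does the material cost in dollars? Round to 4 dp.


Mass = 425.6*3.03/1000 = 1.289568 kg
Cost = 1.289568 * 285.4 = 368.0427 $


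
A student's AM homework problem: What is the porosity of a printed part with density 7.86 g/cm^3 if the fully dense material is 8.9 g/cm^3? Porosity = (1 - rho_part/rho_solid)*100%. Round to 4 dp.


Porosity = (1-7.86/8.9)*100 = 11.6854 %


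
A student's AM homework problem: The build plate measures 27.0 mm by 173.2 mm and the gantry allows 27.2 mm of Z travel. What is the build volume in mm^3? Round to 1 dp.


V = 27.0 * 173.2 * 27.2 = 127198.1 mm^3


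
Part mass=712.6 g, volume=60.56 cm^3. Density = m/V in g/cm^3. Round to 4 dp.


rho = 712.6 / 60.56 = 11.7668 g/cm^3


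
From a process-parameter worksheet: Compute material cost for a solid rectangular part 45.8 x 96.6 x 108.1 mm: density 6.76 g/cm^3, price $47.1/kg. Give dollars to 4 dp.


V = 45.8 * 96.6 * 108.1 = 478264.668 mm^3 = 478.264668 cm^3
Mass = 478.264668 * 6.76 / 1000 = 3.23306916 kg
Cost = 3.23306916 * 47.1 = 152.2776 $


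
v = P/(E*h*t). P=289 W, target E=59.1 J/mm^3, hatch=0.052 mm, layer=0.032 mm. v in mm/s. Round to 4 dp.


v = 289 / (59.1*0.052*0.032) = 2938.7121 mm/s


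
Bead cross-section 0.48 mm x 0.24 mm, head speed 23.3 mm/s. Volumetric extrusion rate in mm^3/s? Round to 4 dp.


Rate = 0.48 * 0.24 * 23.3 = 2.6842 mm^3/s


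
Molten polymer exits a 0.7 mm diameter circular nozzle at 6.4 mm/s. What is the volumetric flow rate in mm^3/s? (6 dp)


A = pi*(0.7/2)^2 = 0.3848451 mm^2
Q = 0.3848451 * 6.4 = 2.463009 mm^3/s


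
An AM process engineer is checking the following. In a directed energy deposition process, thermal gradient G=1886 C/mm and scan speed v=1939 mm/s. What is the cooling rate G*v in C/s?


CR = 1886 * 1939 = 3656954 C/s


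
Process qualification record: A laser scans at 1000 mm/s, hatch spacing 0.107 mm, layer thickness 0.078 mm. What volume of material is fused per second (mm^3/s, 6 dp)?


Rate = 1000 * 0.107 * 0.078 = 8.346 mm^3/s


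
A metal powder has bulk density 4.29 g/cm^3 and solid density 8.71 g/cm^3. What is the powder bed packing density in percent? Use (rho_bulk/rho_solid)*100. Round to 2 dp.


Packing = (4.29/8.71)*100 = 49.25 %


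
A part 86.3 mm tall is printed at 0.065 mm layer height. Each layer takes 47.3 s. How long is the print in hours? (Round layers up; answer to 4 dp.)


Layers = ceil(86.3/0.065) = 1328
t = 1328 * 47.3 / 3600 = 17.4484 hrs


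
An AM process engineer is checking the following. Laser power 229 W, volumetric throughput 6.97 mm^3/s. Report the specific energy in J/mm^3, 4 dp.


SE = 229 / 6.97 = 32.8551 J/mm^3


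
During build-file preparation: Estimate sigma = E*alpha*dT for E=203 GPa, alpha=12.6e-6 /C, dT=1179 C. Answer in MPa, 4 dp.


sigma = 203*1000 * 12.6e-6 * 1179 = 3015.6462 MPa


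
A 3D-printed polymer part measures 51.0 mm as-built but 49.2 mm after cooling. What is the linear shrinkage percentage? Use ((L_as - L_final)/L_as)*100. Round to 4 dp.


Shrinkage = ((51.0-49.2)/51.0)*100 = 3.5294 %


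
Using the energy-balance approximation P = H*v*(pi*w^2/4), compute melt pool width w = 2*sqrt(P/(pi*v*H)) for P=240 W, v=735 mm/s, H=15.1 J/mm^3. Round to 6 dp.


w = 2*sqrt(240/(pi*735*15.1)) = 0.165931 mm


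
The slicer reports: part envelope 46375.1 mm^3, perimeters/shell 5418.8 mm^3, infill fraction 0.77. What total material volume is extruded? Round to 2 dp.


V_infill = (46375.1 - 5418.8) * 0.77 = 31536.35
V_total = 5418.8 + 31536.35 = 36955.15 mm^3
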